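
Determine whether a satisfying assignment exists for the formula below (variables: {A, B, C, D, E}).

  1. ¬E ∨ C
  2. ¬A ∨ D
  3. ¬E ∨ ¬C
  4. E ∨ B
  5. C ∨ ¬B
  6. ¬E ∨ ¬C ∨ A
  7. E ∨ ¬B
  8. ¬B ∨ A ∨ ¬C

Branch on E: set E = False.
The clause (B) is unit, so B = True.
That conflicts with the unit clause (¬B).
That branch fails; take E = True instead.
The clause (C) is unit, so C = True.
That conflicts with the unit clause (¬C).
Neither E = True nor E = False works.
No assignment satisfies every clause.

No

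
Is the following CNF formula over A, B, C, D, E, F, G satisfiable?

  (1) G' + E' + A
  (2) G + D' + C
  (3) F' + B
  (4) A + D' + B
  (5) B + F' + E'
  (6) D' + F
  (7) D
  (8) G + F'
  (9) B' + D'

No, unsatisfiable

Unit clause (D) forces D = 1.
Unit clause (F) forces F = 1.
Unit clause (B) forces B = 1.
That conflicts with the unit clause (B').
No assignment satisfies every clause.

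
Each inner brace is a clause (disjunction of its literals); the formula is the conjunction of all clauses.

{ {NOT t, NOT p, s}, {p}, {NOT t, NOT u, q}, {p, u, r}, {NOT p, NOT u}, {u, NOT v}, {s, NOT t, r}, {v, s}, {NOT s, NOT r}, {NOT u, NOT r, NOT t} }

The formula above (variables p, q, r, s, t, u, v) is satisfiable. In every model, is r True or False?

False

Suppose r = true.
The clause (p) is unit, so p = true.
The clause (NOT u) is unit, so u = false.
The clause (NOT v) is unit, so v = false.
The clause (s) is unit, so s = true.
But (NOT s) is also a unit clause — contradiction.
So every satisfying assignment has r = False.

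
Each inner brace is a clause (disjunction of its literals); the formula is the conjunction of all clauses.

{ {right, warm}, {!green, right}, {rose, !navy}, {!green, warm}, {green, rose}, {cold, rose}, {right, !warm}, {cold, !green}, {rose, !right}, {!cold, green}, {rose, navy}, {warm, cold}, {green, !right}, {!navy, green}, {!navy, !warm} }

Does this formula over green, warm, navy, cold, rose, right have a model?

Yes, satisfiable

Suppose right = true.
The clause (rose) is unit, so rose = true.
The clause (green) is unit, so green = true.
The clause (warm) is unit, so warm = true.
The clause (cold) is unit, so cold = true.
The clause (!navy) is unit, so navy = false.
All clauses are satisfied.
A satisfying assignment: green=true, warm=true, navy=false, cold=true, rose=true, right=true.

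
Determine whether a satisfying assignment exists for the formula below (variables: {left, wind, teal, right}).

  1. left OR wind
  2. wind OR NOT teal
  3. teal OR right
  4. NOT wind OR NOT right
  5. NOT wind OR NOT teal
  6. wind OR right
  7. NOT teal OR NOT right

Yes

Try left = true.
Try wind = false.
The clause (NOT teal) is unit, so teal = false.
The clause (right) is unit, so right = true.
All clauses are satisfied.
A satisfying assignment: left ↦ true,  wind ↦ false,  teal ↦ false,  right ↦ true.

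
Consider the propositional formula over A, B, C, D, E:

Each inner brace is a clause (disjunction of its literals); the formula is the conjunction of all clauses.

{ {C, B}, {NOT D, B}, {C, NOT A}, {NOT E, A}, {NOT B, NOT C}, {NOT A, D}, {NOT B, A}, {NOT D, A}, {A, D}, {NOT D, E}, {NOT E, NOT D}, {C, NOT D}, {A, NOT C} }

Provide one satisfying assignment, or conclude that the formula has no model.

Branch on C: set C = true.
The clause (NOT B) is unit, so B = false.
The clause (NOT D) is unit, so D = false.
The clause (NOT A) is unit, so A = false.
That conflicts with the unit clause (A).
Undo C and try C = false.
The clause (B) is unit, so B = true.
The clause (NOT A) is unit, so A = false.
That conflicts with the unit clause (A).
Both values of C lead to a conflict.

UNSATISFIABLE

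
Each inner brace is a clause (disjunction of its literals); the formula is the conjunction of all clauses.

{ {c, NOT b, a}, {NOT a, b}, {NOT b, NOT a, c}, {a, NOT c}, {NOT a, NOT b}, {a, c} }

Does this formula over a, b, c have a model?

Unsatisfiable

Case a = false:
From the singleton clause (NOT c), c = false.
That conflicts with the unit clause (c).
That branch fails; take a = true instead.
From the singleton clause (b), b = true.
That conflicts with the unit clause (NOT b).
Either choice for a ends in contradiction.
No assignment satisfies every clause.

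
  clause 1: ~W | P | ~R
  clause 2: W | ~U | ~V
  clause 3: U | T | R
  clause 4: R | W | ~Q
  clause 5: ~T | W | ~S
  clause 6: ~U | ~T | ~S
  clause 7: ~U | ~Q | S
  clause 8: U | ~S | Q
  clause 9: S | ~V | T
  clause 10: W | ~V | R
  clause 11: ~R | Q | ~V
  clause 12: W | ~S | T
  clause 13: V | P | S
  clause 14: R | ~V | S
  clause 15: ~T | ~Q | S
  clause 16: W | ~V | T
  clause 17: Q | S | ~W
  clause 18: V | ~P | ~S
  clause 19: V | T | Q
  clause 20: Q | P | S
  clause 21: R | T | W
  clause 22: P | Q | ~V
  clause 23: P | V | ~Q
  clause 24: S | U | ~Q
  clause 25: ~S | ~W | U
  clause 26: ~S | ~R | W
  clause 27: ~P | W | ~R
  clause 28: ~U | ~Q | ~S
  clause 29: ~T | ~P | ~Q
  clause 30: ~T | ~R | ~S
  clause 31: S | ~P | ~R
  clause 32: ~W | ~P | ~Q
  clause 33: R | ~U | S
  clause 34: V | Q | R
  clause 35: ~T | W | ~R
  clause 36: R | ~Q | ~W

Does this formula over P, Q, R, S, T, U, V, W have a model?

Satisfiable

Try W = 1.
Try P = 1.
The clause (~Q) is unit, so Q = 0.
The clause (S) is unit, so S = 1.
The clause (U) is unit, so U = 1.
The clause (~T) is unit, so T = 0.
The clause (V) is unit, so V = 1.
The clause (~R) is unit, so R = 0.
This assignment satisfies each clause.
A satisfying assignment: P ↦ 1,  Q ↦ 0,  R ↦ 0,  S ↦ 1,  T ↦ 0,  U ↦ 1,  V ↦ 1,  W ↦ 1.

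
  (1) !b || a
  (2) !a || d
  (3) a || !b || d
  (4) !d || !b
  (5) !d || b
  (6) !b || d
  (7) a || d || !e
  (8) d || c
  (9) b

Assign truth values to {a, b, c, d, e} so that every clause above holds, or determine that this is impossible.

The clause (b) is unit, so b = true.
The clause (a) is unit, so a = true.
The clause (d) is unit, so d = true.
Now (!d) is unsatisfied and unit — conflict.

UNSATISFIABLE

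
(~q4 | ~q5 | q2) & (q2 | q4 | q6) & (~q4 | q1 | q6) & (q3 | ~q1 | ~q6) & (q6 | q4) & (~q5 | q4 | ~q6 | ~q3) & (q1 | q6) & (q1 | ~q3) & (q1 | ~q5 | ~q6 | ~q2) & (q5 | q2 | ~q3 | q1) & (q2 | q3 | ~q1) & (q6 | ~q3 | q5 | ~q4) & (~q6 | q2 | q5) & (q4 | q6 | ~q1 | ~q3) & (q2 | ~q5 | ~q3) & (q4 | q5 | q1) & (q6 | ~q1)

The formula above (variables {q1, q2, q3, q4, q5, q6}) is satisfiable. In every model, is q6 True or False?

True

Suppose q6 = 0.
(q4) alone gives q4 = 1.
(q1) alone gives q1 = 1.
Now (~q1) is unsatisfied and unit — conflict.
So every satisfying assignment has q6 = True.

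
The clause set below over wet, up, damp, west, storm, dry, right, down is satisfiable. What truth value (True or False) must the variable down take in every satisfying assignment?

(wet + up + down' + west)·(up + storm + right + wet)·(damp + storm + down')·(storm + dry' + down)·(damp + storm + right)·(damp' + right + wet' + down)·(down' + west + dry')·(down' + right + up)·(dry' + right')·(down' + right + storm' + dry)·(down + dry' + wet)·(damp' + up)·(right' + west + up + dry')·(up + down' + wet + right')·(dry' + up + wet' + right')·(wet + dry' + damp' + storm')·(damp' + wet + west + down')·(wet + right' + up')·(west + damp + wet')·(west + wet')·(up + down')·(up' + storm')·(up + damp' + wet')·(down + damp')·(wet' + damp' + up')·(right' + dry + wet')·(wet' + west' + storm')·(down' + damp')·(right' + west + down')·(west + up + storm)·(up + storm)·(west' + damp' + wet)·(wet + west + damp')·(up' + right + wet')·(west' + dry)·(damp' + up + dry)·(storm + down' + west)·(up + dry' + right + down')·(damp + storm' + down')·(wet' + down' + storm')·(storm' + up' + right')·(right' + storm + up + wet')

Suppose down = 1.
From the singleton clause (up), up = 1.
From the singleton clause (storm'), storm = 0.
From the singleton clause (damp), damp = 1.
Now (damp') is unsatisfied and unit — conflict.
So every satisfying assignment has down = False.

False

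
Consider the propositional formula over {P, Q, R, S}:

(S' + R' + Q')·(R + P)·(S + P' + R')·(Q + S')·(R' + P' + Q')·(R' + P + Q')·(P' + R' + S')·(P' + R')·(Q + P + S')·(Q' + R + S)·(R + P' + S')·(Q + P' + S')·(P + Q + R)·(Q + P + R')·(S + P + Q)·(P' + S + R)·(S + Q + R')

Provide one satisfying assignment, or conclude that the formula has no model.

UNSATISFIABLE

Case R = 1:
Unit clause (P') forces P = 0.
Unit clause (Q') forces Q = 0.
Now (Q) is unsatisfied and unit — conflict.
Undo R and try R = 0.
Unit clause (P) forces P = 1.
Unit clause (S') forces S = 0.
Now (S) is unsatisfied and unit — conflict.
Either choice for R ends in contradiction.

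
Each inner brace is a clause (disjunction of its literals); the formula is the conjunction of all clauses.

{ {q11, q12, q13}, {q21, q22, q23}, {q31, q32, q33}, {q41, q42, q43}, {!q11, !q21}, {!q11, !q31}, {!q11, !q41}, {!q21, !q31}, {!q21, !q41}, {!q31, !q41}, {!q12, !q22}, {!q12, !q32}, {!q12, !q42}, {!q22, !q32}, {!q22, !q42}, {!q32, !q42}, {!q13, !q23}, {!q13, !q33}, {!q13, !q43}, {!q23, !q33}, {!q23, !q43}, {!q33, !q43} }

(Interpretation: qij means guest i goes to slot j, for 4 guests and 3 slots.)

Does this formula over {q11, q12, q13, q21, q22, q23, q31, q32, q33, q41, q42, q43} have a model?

Unsatisfiable

Case q11 = false:
Case q12 = true:
Unit clause (!q22) forces q22 = false.
Unit clause (!q32) forces q32 = false.
Unit clause (!q42) forces q42 = false.
Case q21 = true:
Unit clause (!q31) forces q31 = false.
Unit clause (q33) forces q33 = true.
Unit clause (!q41) forces q41 = false.
Unit clause (q43) forces q43 = true.
But (!q43) is also a unit clause — contradiction.
Undo q21 and try q21 = false.
Unit clause (q23) forces q23 = true.
Unit clause (!q13) forces q13 = false.
Unit clause (!q33) forces q33 = false.
Unit clause (q31) forces q31 = true.
Unit clause (!q41) forces q41 = false.
Unit clause (q43) forces q43 = true.
But (!q43) is also a unit clause — contradiction.
Both values of q21 lead to a conflict.
Undo q12 and try q12 = false.
Unit clause (q13) forces q13 = true.
Unit clause (!q23) forces q23 = false.
Unit clause (!q33) forces q33 = false.
Unit clause (!q43) forces q43 = false.
Case q21 = true:
Unit clause (!q31) forces q31 = false.
Unit clause (q32) forces q32 = true.
Unit clause (!q41) forces q41 = false.
Unit clause (q42) forces q42 = true.
But (!q42) is also a unit clause — contradiction.
Undo q21 and try q21 = false.
Unit clause (q22) forces q22 = true.
Unit clause (!q32) forces q32 = false.
Unit clause (q31) forces q31 = true.
Unit clause (!q41) forces q41 = false.
Unit clause (q42) forces q42 = true.
But (!q42) is also a unit clause — contradiction.
Both values of q21 lead to a conflict.
Both values of q12 lead to a conflict.
Undo q11 and try q11 = true.
Unit clause (!q21) forces q21 = false.
Unit clause (!q31) forces q31 = false.
Unit clause (!q41) forces q41 = false.
Case q22 = true:
Unit clause (!q12) forces q12 = false.
Unit clause (!q32) forces q32 = false.
Unit clause (q33) forces q33 = true.
Unit clause (!q42) forces q42 = false.
Unit clause (q43) forces q43 = true.
But (!q43) is also a unit clause — contradiction.
Undo q22 and try q22 = false.
Unit clause (q23) forces q23 = true.
Unit clause (!q13) forces q13 = false.
Unit clause (!q33) forces q33 = false.
Unit clause (q32) forces q32 = true.
Unit clause (!q12) forces q12 = false.
Unit clause (!q42) forces q42 = false.
Unit clause (q43) forces q43 = true.
But (!q43) is also a unit clause — contradiction.
Both values of q22 lead to a conflict.
Both values of q11 lead to a conflict.
No assignment satisfies every clause.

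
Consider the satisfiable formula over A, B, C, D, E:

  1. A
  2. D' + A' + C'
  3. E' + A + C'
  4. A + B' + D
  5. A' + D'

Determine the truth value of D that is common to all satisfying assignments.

False

Suppose D = 1.
(A) alone gives A = 1.
Now (A') is unsatisfied and unit — conflict.
So every satisfying assignment has D = False.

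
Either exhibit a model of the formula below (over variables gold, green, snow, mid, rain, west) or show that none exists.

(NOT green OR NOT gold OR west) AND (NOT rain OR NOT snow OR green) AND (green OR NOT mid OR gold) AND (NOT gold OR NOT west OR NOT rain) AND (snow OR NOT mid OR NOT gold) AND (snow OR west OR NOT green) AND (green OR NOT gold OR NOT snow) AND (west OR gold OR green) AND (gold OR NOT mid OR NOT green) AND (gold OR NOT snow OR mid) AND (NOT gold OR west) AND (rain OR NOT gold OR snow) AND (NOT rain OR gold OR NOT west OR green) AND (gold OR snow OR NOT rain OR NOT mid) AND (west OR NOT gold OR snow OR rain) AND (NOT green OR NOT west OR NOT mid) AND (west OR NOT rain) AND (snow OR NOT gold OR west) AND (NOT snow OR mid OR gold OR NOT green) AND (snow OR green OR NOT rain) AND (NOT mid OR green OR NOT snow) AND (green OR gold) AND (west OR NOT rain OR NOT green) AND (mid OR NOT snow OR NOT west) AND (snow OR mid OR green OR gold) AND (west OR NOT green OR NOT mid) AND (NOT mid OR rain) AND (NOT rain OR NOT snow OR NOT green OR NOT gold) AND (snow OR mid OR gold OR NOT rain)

Case gold = false:
(green) alone gives green = true.
(NOT mid) alone gives mid = false.
(NOT snow) alone gives snow = false.
(west) alone gives west = true.
(NOT rain) alone gives rain = false.
This assignment satisfies each clause.

gold=false,  green=true,  snow=false,  mid=false,  rain=false,  west=true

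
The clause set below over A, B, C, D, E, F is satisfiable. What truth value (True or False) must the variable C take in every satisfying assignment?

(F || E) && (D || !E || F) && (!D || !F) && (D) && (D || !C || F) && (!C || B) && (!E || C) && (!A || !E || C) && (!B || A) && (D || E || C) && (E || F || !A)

Suppose C = false.
The clause (D) is unit, so D = true.
The clause (!F) is unit, so F = false.
The clause (E) is unit, so E = true.
That conflicts with the unit clause (!E).
So every satisfying assignment has C = True.

True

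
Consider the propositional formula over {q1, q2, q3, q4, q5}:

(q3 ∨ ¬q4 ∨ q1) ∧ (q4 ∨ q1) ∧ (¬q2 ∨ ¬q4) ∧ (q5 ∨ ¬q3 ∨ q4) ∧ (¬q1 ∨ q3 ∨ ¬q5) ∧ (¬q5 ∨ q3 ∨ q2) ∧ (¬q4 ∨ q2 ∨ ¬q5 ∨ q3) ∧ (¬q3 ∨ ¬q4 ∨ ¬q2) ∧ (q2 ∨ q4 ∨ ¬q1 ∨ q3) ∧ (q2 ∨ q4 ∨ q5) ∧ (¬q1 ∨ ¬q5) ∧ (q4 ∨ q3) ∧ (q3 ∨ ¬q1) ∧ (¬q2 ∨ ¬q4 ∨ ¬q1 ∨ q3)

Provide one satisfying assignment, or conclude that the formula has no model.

q1=False; q2=False; q3=True; q4=True; q5=False

Branch on q4: set q4 = True.
Unit clause (¬q2) forces q2 = False.
Branch on q3: set q3 = True.
Branch on q1: set q1 = False.
All clauses hold; q5 can take either value.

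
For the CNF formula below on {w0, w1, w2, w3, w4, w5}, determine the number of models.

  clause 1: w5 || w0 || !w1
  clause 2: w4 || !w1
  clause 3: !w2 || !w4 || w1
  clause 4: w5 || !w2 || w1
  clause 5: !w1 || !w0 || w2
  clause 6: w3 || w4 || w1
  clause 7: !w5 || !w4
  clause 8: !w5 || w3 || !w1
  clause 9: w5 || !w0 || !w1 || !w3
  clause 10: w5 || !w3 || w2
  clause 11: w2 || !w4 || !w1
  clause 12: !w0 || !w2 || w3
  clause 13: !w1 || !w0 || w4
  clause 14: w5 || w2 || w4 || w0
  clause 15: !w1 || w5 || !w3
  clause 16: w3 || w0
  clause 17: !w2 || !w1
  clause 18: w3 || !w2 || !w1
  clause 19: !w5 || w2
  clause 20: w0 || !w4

3

There are 2^6 = 64 truth assignments over (w0, w1, w2, w3, w4, w5).
Split on w4. With w4 = true, the clauses containing w4 are satisfied and !w4 drops from the rest; 1 of the 2^5 = 32 assignments to the other variables satisfy what remains.
With w4 = false, by the same count on the reduced clause set, 2 assignments work.
Total: 1 + 2 = 3.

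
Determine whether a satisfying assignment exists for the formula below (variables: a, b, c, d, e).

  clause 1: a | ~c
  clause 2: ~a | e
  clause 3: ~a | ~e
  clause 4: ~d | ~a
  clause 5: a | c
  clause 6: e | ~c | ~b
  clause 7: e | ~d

No, unsatisfiable

Suppose a = 1.
Unit clause (e) forces e = 1.
That conflicts with the unit clause (~e).
That branch fails; take a = 0 instead.
Unit clause (~c) forces c = 0.
That conflicts with the unit clause (c).
Neither a = 1 nor a = 0 works.
No assignment satisfies every clause.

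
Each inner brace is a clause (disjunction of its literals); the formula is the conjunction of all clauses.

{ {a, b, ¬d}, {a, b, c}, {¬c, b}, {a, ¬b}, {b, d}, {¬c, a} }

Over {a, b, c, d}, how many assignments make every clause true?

5

There are 2^4 = 16 truth assignments over (a, b, c, d).
Check each against the 6 clauses (columns in the order a, b, c, d):
  F F F F  ✗ fails (a ∨ b ∨ c)
  F F F T  ✗ fails (a ∨ b ∨ ¬d)
  F F T F  ✗ fails (¬c ∨ b)
  F F T T  ✗ fails (a ∨ b ∨ ¬d)
  F T F F  ✗ fails (a ∨ ¬b)
  F T F T  ✗ fails (a ∨ ¬b)
  F T T F  ✗ fails (a ∨ ¬b)
  F T T T  ✗ fails (a ∨ ¬b)
  T F F F  ✗ fails (b ∨ d)
  T F F T  ✓ satisfies all
  T F T F  ✗ fails (¬c ∨ b)
  T F T T  ✗ fails (¬c ∨ b)
  T T F F  ✓ satisfies all
  T T F T  ✓ satisfies all
  T T T F  ✓ satisfies all
  T T T T  ✓ satisfies all
5 of the 16 rows are models.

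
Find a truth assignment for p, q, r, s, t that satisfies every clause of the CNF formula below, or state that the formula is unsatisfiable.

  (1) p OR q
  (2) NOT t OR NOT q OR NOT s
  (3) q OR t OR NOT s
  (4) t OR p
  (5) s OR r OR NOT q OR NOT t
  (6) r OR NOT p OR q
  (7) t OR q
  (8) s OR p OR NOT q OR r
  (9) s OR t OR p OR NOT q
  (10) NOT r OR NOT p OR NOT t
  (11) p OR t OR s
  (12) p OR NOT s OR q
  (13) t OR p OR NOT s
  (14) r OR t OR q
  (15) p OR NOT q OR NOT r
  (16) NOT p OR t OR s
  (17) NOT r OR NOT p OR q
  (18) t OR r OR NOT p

Try p = true.
Try r = true.
Unit clause (NOT t) forces t = false.
Unit clause (q) forces q = true.
Unit clause (s) forces s = true.
Every clause now holds.

p: true,  q: true,  r: true,  s: true,  t: false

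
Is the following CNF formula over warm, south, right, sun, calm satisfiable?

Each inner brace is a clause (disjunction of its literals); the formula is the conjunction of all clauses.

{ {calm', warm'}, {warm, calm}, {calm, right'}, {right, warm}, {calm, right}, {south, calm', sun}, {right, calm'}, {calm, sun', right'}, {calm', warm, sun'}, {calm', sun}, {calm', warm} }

Case calm = 0:
Unit clause (warm) forces warm = 1.
Unit clause (right') forces right = 0.
That conflicts with the unit clause (right).
So calm must be the other value — set calm = 1.
Unit clause (warm') forces warm = 0.
That conflicts with the unit clause (warm).
Neither calm = 1 nor calm = 0 works.
No assignment satisfies every clause.

Unsatisfiable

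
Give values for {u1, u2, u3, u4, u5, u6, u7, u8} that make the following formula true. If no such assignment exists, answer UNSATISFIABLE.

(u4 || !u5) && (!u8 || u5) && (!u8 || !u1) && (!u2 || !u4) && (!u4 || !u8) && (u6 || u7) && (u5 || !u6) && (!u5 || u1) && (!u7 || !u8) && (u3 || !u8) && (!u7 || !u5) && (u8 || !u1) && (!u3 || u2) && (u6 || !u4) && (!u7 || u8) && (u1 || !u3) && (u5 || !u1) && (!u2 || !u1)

UNSATISFIABLE

Suppose u4 = true.
The clause (!u2) is unit, so u2 = false.
The clause (!u8) is unit, so u8 = false.
The clause (!u1) is unit, so u1 = false.
The clause (!u5) is unit, so u5 = false.
The clause (!u6) is unit, so u6 = false.
But (u6) is also a unit clause — contradiction.
Backtrack on u4: now try u4 = false.
The clause (!u5) is unit, so u5 = false.
The clause (!u8) is unit, so u8 = false.
The clause (!u6) is unit, so u6 = false.
The clause (u7) is unit, so u7 = true.
But (!u7) is also a unit clause — contradiction.
Neither u4 = true nor u4 = false works.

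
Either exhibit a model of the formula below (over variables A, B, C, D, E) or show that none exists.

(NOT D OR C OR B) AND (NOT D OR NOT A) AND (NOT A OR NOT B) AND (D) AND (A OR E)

A ↦ false; B ↦ false; C ↦ true; D ↦ true; E ↦ true

Unit clause (D) forces D = true.
Unit clause (NOT A) forces A = false.
Unit clause (E) forces E = true.
Suppose C = true.
All clauses hold; B can take either value.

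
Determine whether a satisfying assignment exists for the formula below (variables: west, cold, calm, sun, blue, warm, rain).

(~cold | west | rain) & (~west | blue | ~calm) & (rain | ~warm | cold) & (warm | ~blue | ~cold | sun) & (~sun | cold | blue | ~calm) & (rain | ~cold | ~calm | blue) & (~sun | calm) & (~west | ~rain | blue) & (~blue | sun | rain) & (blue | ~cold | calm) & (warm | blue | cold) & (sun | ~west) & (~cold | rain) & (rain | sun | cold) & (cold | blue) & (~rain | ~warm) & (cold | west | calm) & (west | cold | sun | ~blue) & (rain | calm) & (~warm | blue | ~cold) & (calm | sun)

Try sun = 1.
From the singleton clause (calm), calm = 1.
Try west = 0.
Try cold = 1.
From the singleton clause (rain), rain = 1.
From the singleton clause (~warm), warm = 0.
Every clause is now satisfied; blue is unconstrained.
A satisfying assignment: west ↦ 0,  cold ↦ 1,  calm ↦ 1,  sun ↦ 1,  blue ↦ 1,  warm ↦ 0,  rain ↦ 1.

Yes, satisfiable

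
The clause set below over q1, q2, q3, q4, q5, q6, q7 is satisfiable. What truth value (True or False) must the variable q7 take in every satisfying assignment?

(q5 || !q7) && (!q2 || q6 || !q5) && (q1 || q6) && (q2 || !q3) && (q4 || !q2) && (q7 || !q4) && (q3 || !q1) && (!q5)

Suppose q7 = true.
Unit clause (q5) forces q5 = true.
That conflicts with the unit clause (!q5).
So every satisfying assignment has q7 = False.

False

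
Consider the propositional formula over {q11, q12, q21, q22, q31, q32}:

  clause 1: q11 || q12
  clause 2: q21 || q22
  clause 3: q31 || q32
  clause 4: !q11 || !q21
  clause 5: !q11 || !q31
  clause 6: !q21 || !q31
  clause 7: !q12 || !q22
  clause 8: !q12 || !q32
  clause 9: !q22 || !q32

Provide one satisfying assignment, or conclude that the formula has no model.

UNSATISFIABLE

Case q11 = true:
(!q21) alone gives q21 = false.
(q22) alone gives q22 = true.
(!q31) alone gives q31 = false.
(q32) alone gives q32 = true.
Now (!q32) is unsatisfied and unit — conflict.
Undo q11 and try q11 = false.
(q12) alone gives q12 = true.
(!q22) alone gives q22 = false.
(q21) alone gives q21 = true.
(!q31) alone gives q31 = false.
(q32) alone gives q32 = true.
Now (!q32) is unsatisfied and unit — conflict.
Both values of q11 lead to a conflict.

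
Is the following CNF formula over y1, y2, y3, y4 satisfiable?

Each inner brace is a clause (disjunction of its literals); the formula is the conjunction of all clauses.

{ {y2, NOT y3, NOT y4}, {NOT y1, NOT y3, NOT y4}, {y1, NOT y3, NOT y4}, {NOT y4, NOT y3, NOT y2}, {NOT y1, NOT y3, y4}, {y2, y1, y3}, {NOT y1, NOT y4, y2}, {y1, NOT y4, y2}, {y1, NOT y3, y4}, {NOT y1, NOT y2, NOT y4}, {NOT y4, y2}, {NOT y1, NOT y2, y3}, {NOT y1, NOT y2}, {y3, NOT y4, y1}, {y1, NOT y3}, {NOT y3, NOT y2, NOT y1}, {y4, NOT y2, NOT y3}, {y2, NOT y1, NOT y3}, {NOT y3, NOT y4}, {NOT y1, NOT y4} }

Satisfiable

Try y4 = false.
Try y1 = false.
The clause (NOT y3) is unit, so y3 = false.
The clause (y2) is unit, so y2 = true.
This assignment satisfies each clause.
A satisfying assignment: y1: false; y2: true; y3: false; y4: false.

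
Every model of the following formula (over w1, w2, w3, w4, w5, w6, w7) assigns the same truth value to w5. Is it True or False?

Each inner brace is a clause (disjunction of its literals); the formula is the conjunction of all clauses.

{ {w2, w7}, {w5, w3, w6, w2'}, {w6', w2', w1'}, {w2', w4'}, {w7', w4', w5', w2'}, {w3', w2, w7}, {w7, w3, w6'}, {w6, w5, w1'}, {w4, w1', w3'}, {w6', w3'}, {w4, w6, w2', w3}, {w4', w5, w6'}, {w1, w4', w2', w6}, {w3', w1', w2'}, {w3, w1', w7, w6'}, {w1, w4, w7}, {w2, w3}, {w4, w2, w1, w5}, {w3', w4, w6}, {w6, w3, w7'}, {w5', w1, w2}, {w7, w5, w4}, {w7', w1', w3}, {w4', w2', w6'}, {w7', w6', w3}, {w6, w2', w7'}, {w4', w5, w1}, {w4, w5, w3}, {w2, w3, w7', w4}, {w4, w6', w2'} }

True

Suppose w5 = 0.
Branch on w2: set w2 = 1.
The clause (w4') is unit, so w4 = 0.
The clause (w7) is unit, so w7 = 1.
The clause (w6) is unit, so w6 = 1.
Now (w6') is unsatisfied and unit — conflict.
So w2 must be the other value — set w2 = 0.
The clause (w7) is unit, so w7 = 1.
The clause (w3) is unit, so w3 = 1.
The clause (w6') is unit, so w6 = 0.
The clause (w1') is unit, so w1 = 0.
The clause (w4) is unit, so w4 = 1.
Now (w4') is unsatisfied and unit — conflict.
Either choice for w2 ends in contradiction.
So every satisfying assignment has w5 = True.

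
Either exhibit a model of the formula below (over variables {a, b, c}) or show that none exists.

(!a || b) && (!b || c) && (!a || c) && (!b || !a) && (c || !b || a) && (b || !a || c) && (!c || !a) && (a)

(a) alone gives a = true.
(b) alone gives b = true.
That conflicts with the unit clause (!b).

UNSATISFIABLE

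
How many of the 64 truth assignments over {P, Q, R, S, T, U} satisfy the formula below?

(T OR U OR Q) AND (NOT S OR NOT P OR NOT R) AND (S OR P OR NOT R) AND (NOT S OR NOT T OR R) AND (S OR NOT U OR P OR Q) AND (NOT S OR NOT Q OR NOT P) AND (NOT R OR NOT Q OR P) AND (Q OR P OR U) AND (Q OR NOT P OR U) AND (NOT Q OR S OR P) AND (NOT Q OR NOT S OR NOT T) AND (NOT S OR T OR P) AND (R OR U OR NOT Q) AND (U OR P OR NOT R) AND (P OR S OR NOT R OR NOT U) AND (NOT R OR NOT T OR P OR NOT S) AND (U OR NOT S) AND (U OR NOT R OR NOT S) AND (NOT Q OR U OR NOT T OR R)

11

There are 2^6 = 64 truth assignments over (P, Q, R, S, T, U).
Split on P. With P = true, the clauses containing P are satisfied and NOT P drops from the rest; 11 of the 2^5 = 32 assignments to the other variables satisfy what remains.
With P = false, by the same count on the reduced clause set, 0 assignments work.
Total: 11 + 0 = 11.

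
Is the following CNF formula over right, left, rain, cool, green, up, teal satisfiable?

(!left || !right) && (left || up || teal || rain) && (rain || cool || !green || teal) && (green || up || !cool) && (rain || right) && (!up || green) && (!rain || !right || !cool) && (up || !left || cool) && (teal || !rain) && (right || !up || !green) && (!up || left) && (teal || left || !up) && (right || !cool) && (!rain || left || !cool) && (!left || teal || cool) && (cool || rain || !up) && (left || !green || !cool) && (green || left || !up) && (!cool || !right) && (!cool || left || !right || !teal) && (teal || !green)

Satisfiable

Try left = false.
(!up) alone gives up = false.
Try teal = true.
Try green = false.
(!cool) alone gives cool = false.
Try rain = true.
No clause remains; right is free.
A satisfying assignment: right: true; left: false; rain: true; cool: false; green: false; up: false; teal: true.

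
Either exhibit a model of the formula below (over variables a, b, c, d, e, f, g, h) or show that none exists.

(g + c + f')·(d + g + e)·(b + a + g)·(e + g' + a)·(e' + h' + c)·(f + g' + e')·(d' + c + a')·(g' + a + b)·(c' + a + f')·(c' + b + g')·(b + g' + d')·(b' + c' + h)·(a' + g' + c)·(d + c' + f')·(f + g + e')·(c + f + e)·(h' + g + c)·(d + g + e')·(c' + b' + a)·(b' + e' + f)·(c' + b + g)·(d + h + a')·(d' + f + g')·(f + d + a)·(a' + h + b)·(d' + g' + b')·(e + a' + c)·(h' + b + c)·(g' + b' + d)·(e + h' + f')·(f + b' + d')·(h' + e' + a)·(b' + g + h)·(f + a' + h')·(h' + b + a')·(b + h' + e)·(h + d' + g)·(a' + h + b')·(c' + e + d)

Branch on g: set g = 0.
Branch on c: set c = 1.
From the singleton clause (b), b = 1.
From the singleton clause (h), h = 1.
From the singleton clause (a), a = 1.
From the singleton clause (f), f = 1.
From the singleton clause (d), d = 1.
From the singleton clause (e), e = 1.
Every clause now holds.

a=1; b=1; c=1; d=1; e=1; f=1; g=0; h=1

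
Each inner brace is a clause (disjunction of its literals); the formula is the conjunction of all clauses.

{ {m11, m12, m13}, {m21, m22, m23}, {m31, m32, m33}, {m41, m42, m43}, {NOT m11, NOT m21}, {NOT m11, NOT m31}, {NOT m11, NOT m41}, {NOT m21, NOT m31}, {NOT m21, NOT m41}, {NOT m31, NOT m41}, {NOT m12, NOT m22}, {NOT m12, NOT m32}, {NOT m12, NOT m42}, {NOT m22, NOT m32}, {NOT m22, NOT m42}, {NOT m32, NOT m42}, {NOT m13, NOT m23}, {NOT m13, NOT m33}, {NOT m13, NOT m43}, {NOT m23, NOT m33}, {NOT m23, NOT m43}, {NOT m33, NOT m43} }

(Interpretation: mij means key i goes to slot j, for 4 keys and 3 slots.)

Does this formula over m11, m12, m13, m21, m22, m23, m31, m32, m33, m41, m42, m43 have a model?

No, unsatisfiable

Suppose m11 = false.
Suppose m12 = true.
Unit clause (NOT m22) forces m22 = false.
Unit clause (NOT m32) forces m32 = false.
Unit clause (NOT m42) forces m42 = false.
Suppose m21 = true.
Unit clause (NOT m31) forces m31 = false.
Unit clause (m33) forces m33 = true.
Unit clause (NOT m41) forces m41 = false.
Unit clause (m43) forces m43 = true.
Now (NOT m43) is unsatisfied and unit — conflict.
Backtrack on m21: now try m21 = false.
Unit clause (m23) forces m23 = true.
Unit clause (NOT m13) forces m13 = false.
Unit clause (NOT m33) forces m33 = false.
Unit clause (m31) forces m31 = true.
Unit clause (NOT m41) forces m41 = false.
Unit clause (m43) forces m43 = true.
Now (NOT m43) is unsatisfied and unit — conflict.
Neither m21 = true nor m21 = false works.
Backtrack on m12: now try m12 = false.
Unit clause (m13) forces m13 = true.
Unit clause (NOT m23) forces m23 = false.
Unit clause (NOT m33) forces m33 = false.
Unit clause (NOT m43) forces m43 = false.
Suppose m21 = true.
Unit clause (NOT m31) forces m31 = false.
Unit clause (m32) forces m32 = true.
Unit clause (NOT m41) forces m41 = false.
Unit clause (m42) forces m42 = true.
Now (NOT m42) is unsatisfied and unit — conflict.
Backtrack on m21: now try m21 = false.
Unit clause (m22) forces m22 = true.
Unit clause (NOT m32) forces m32 = false.
Unit clause (m31) forces m31 = true.
Unit clause (NOT m41) forces m41 = false.
Unit clause (m42) forces m42 = true.
Now (NOT m42) is unsatisfied and unit — conflict.
Neither m21 = true nor m21 = false works.
Neither m12 = true nor m12 = false works.
Backtrack on m11: now try m11 = true.
Unit clause (NOT m21) forces m21 = false.
Unit clause (NOT m31) forces m31 = false.
Unit clause (NOT m41) forces m41 = false.
Suppose m22 = true.
Unit clause (NOT m12) forces m12 = false.
Unit clause (NOT m32) forces m32 = false.
Unit clause (m33) forces m33 = true.
Unit clause (NOT m42) forces m42 = false.
Unit clause (m43) forces m43 = true.
Now (NOT m43) is unsatisfied and unit — conflict.
Backtrack on m22: now try m22 = false.
Unit clause (m23) forces m23 = true.
Unit clause (NOT m13) forces m13 = false.
Unit clause (NOT m33) forces m33 = false.
Unit clause (m32) forces m32 = true.
Unit clause (NOT m12) forces m12 = false.
Unit clause (NOT m42) forces m42 = false.
Unit clause (m43) forces m43 = true.
Now (NOT m43) is unsatisfied and unit — conflict.
Neither m22 = true nor m22 = false works.
Neither m11 = true nor m11 = false works.
No assignment satisfies every clause.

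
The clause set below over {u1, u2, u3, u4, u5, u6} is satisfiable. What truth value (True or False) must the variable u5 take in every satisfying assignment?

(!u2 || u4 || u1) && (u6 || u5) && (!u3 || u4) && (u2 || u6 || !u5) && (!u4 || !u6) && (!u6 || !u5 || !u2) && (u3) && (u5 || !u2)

True

Suppose u5 = false.
The clause (u6) is unit, so u6 = true.
The clause (!u4) is unit, so u4 = false.
The clause (!u3) is unit, so u3 = false.
Now (u3) is unsatisfied and unit — conflict.
So every satisfying assignment has u5 = True.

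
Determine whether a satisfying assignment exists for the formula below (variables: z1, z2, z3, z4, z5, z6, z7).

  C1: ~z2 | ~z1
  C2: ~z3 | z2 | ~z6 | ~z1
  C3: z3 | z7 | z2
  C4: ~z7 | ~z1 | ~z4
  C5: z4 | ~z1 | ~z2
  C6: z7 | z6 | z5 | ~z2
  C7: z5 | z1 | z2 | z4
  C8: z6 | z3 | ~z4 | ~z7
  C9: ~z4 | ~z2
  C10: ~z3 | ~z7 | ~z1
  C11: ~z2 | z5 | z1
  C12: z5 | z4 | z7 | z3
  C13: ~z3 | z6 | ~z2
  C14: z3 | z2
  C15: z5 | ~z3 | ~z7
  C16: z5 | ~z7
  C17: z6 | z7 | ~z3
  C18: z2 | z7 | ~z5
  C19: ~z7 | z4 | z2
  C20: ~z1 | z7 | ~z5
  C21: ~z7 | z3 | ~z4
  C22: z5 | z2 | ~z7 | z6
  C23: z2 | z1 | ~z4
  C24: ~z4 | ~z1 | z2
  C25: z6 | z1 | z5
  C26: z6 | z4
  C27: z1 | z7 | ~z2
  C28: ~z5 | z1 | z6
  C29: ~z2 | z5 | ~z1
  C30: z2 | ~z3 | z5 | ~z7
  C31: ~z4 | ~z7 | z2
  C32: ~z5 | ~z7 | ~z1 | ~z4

Yes

Case z2 = 1:
From the singleton clause (~z1), z1 = 0.
From the singleton clause (~z4), z4 = 0.
From the singleton clause (z5), z5 = 1.
From the singleton clause (z6), z6 = 1.
From the singleton clause (z7), z7 = 1.
Every clause is now satisfied; z3 is unconstrained.
A satisfying assignment: z1=0, z2=1, z3=1, z4=0, z5=1, z6=1, z7=1.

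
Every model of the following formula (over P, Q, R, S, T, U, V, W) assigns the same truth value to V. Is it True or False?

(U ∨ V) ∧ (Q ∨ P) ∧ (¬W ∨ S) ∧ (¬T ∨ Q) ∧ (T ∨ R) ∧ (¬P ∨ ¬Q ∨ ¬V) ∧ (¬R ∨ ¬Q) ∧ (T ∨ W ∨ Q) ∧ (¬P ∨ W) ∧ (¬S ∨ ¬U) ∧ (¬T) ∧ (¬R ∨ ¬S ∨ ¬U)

True

Suppose V = False.
The clause (U) is unit, so U = True.
The clause (¬S) is unit, so S = False.
The clause (¬W) is unit, so W = False.
The clause (¬P) is unit, so P = False.
The clause (Q) is unit, so Q = True.
The clause (¬R) is unit, so R = False.
The clause (T) is unit, so T = True.
Now (¬T) is unsatisfied and unit — conflict.
So every satisfying assignment has V = True.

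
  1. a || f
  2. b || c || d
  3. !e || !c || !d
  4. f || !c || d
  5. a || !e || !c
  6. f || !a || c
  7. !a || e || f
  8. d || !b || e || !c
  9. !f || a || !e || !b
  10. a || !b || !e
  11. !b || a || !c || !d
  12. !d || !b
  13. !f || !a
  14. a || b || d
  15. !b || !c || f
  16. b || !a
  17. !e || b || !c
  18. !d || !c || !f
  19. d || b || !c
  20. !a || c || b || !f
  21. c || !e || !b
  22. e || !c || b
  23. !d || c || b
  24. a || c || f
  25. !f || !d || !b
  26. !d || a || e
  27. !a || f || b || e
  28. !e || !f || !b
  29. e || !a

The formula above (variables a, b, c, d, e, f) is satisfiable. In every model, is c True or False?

False

Suppose c = true.
Case a = true:
Unit clause (!f) forces f = false.
Unit clause (d) forces d = true.
Unit clause (!e) forces e = false.
That conflicts with the unit clause (e).
That branch fails; take a = false instead.
Unit clause (f) forces f = true.
Unit clause (!e) forces e = false.
Unit clause (!d) forces d = false.
Unit clause (!b) forces b = false.
That conflicts with the unit clause (b).
Neither a = true nor a = false works.
So every satisfying assignment has c = False.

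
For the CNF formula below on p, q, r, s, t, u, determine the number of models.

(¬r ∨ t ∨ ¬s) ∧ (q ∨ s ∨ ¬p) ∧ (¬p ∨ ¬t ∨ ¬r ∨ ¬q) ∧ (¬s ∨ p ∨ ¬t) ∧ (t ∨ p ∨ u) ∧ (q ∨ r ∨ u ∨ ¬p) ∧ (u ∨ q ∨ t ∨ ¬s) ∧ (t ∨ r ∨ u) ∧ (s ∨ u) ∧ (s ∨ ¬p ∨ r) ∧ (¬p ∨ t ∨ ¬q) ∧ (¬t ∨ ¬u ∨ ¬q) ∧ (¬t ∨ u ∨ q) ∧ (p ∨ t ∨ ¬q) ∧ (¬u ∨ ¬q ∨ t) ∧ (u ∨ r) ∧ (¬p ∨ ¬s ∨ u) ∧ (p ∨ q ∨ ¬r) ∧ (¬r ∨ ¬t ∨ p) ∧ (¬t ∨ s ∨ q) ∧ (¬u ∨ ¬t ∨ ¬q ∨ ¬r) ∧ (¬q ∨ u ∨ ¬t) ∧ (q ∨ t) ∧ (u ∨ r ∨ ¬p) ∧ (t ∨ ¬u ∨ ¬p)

2

There are 2^6 = 64 truth assignments over (p, q, r, s, t, u).
Split on p. With p = True, the clauses containing p are satisfied and ¬p drops from the rest; 2 of the 2^5 = 32 assignments to the other variables satisfy what remains.
With p = False, by the same count on the reduced clause set, 0 assignments work.
(One model: p=T, q=F, r=F, s=T, t=T, u=T.)
Total: 2 + 0 = 2.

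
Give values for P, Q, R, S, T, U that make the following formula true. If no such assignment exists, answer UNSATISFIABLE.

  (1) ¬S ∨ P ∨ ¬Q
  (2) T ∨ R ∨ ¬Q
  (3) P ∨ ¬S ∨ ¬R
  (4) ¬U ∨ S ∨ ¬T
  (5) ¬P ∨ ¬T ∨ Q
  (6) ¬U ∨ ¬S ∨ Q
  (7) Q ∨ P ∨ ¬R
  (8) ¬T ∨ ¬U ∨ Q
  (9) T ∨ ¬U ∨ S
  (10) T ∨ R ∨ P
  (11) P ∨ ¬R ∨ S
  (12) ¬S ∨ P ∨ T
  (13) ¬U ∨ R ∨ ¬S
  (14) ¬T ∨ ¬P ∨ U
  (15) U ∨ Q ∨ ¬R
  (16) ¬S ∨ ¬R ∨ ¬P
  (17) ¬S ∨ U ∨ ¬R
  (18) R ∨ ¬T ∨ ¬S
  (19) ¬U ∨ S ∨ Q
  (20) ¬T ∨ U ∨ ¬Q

Suppose S = False.
Suppose U = False.
Suppose P = False.
From the singleton clause (¬R), R = False.
From the singleton clause (T), T = True.
From the singleton clause (¬Q), Q = False.
All clauses are satisfied.

P: False,  Q: False,  R: False,  S: False,  T: True,  U: False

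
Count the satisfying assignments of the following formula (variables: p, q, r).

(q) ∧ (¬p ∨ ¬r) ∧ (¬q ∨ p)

There are 2^3 = 8 truth assignments over (p, q, r).
Check each against the 3 clauses (columns in the order p, q, r):
  F F F  ✗ fails (q)
  F F T  ✗ fails (q)
  F T F  ✗ fails (¬q ∨ p)
  F T T  ✗ fails (¬q ∨ p)
  T F F  ✗ fails (q)
  T F T  ✗ fails (q)
  T T F  ✓ satisfies all
  T T T  ✗ fails (¬p ∨ ¬r)
1 of the 8 rows is a model.

1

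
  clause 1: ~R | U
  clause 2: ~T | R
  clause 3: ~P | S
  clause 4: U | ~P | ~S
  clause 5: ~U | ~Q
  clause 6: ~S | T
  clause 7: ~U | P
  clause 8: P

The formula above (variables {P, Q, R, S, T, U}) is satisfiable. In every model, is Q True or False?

False

Suppose Q = 1.
(~U) alone gives U = 0.
(~R) alone gives R = 0.
(~T) alone gives T = 0.
(~S) alone gives S = 0.
(~P) alone gives P = 0.
That conflicts with the unit clause (P).
So every satisfying assignment has Q = False.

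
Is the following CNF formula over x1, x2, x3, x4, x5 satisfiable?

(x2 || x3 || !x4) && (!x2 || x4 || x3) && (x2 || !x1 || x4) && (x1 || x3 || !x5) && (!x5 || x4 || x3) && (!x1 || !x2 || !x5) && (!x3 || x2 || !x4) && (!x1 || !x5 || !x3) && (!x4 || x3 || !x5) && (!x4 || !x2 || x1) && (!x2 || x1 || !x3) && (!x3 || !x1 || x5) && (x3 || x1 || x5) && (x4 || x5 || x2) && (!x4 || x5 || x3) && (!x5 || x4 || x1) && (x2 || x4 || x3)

Branch on x2: set x2 = true.
Branch on x4: set x4 = true.
The clause (x1) is unit, so x1 = true.
The clause (!x5) is unit, so x5 = false.
The clause (!x3) is unit, so x3 = false.
Now (x3) is unsatisfied and unit — conflict.
So x4 must be the other value — set x4 = false.
The clause (x3) is unit, so x3 = true.
The clause (x1) is unit, so x1 = true.
The clause (!x5) is unit, so x5 = false.
Now (x5) is unsatisfied and unit — conflict.
Both values of x4 lead to a conflict.
So x2 must be the other value — set x2 = false.
Branch on x3: set x3 = true.
The clause (!x4) is unit, so x4 = false.
The clause (!x1) is unit, so x1 = false.
The clause (x5) is unit, so x5 = true.
Now (!x5) is unsatisfied and unit — conflict.
So x3 must be the other value — set x3 = false.
The clause (!x4) is unit, so x4 = false.
Now (x4) is unsatisfied and unit — conflict.
Both values of x3 lead to a conflict.
Both values of x2 lead to a conflict.
No assignment satisfies every clause.

No, unsatisfiable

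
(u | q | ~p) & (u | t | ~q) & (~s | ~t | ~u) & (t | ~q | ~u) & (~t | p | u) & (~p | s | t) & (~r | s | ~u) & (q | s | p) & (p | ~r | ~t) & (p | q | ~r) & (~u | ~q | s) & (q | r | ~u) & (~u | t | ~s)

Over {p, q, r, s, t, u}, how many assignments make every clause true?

5

There are 2^6 = 64 truth assignments over (p, q, r, s, t, u).
Split on p. With p = 1, the clauses containing p are satisfied and ~p drops from the rest; 4 of the 2^5 = 32 assignments to the other variables satisfy what remains.
With p = 0, by the same count on the reduced clause set, 1 assignment works.
Total: 4 + 1 = 5.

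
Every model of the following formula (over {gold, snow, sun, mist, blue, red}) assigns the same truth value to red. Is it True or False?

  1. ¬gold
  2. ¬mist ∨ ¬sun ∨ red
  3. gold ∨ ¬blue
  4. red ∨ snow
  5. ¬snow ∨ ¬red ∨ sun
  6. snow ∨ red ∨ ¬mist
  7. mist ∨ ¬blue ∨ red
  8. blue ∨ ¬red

Suppose red = True.
Unit clause (¬gold) forces gold = False.
Unit clause (¬blue) forces blue = False.
That conflicts with the unit clause (blue).
So every satisfying assignment has red = False.

False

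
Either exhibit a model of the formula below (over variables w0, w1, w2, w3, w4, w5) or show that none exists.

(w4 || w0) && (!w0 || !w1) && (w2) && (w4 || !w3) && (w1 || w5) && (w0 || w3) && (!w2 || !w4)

w0 ↦ true; w1 ↦ false; w2 ↦ true; w3 ↦ false; w4 ↦ false; w5 ↦ true

The clause (w2) is unit, so w2 = true.
The clause (!w4) is unit, so w4 = false.
The clause (w0) is unit, so w0 = true.
The clause (!w1) is unit, so w1 = false.
The clause (!w3) is unit, so w3 = false.
The clause (w5) is unit, so w5 = true.
Every clause now holds.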